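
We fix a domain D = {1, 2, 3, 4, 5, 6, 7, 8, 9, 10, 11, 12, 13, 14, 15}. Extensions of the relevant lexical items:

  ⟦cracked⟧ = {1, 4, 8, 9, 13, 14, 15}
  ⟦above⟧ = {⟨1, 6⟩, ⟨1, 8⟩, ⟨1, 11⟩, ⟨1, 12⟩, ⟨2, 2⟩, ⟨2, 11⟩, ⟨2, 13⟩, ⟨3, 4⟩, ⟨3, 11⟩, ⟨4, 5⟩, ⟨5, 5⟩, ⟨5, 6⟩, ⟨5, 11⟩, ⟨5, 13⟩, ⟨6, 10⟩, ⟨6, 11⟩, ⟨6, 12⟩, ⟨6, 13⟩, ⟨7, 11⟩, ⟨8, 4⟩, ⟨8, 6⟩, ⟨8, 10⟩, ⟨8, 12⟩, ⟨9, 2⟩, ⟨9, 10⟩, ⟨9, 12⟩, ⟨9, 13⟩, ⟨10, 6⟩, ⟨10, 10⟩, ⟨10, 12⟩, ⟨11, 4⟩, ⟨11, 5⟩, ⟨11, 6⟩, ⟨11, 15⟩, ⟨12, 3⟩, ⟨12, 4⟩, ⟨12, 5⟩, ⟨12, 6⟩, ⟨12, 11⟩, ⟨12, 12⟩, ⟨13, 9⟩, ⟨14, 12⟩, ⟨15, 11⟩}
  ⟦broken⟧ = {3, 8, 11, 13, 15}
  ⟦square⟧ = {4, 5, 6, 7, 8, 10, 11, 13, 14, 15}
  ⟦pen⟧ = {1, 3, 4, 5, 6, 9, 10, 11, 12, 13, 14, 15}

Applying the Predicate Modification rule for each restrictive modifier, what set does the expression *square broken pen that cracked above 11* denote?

{15}

⟦that cracked⟧ = ⟦cracked⟧ = {1, 4, 8, 9, 13, 14, 15}
⟦above 11⟧ = {x : ⟨x, 11⟩ ∈ ⟦above⟧} = {1, 2, 3, 5, 6, 7, 12, 15}
⟦pen⟧ = {1, 3, 4, 5, 6, 9, 10, 11, 12, 13, 14, 15}
… ∩ ⟦that cracked⟧ = {1, 3, 4, 5, 6, 9, 10, 11, 12, 13, 14, 15} ∩ {1, 4, 8, 9, 13, 14, 15} = {1, 4, 9, 13, 14, 15}
… ∩ ⟦above 11⟧ = {1, 4, 9, 13, 14, 15} ∩ {1, 2, 3, 5, 6, 7, 12, 15} = {1, 15}
… ∩ ⟦square⟧ = {1, 15} ∩ {4, 5, 6, 7, 8, 10, 11, 13, 14, 15} = {15}
… ∩ ⟦broken⟧ = {15} ∩ {3, 8, 11, 13, 15} = {15}
So ⟦square broken pen that cracked above 11⟧ = {15}.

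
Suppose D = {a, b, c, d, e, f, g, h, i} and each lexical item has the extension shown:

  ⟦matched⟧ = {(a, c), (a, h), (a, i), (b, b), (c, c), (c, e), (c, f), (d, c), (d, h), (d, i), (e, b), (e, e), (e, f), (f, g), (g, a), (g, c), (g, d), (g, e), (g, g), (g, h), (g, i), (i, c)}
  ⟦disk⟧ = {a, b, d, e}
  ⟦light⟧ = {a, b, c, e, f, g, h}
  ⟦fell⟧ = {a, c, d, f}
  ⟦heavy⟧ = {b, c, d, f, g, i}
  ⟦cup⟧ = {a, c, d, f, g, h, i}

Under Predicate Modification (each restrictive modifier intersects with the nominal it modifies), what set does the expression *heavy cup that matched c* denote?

⟦that matched c⟧ = {x : ⟨x, c⟩ ∈ ⟦matched⟧} = {a, c, d, g, i}
⟦cup⟧ = {a, c, d, f, g, h, i}
… ∩ ⟦that matched c⟧ = {a, c, d, f, g, h, i} ∩ {a, c, d, g, i} = {a, c, d, g, i}
… ∩ ⟦heavy⟧ = {a, c, d, g, i} ∩ {b, c, d, f, g, i} = {c, d, g, i}
So ⟦heavy cup that matched c⟧ = {c, d, g, i}.

{c, d, g, i}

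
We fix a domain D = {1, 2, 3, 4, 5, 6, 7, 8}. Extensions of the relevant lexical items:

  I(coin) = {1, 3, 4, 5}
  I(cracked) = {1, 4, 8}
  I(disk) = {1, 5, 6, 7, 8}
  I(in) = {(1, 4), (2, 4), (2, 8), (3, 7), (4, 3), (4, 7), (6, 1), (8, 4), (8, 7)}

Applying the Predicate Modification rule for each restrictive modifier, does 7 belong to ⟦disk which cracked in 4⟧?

⟦which cracked⟧ = ⟦cracked⟧ = {1, 4, 8}
⟦in 4⟧ = {x : ⟨x, 4⟩ ∈ ⟦in⟧} = {1, 2, 8}
⟦disk⟧ = {1, 5, 6, 7, 8}
… ∩ ⟦which cracked⟧ = {1, 5, 6, 7, 8} ∩ {1, 4, 8} = {1, 8}
… ∩ ⟦in 4⟧ = {1, 8} ∩ {1, 2, 8} = {1, 8}
⟦disk which cracked in 4⟧ = {1, 8}; 7 ∉ this set.

no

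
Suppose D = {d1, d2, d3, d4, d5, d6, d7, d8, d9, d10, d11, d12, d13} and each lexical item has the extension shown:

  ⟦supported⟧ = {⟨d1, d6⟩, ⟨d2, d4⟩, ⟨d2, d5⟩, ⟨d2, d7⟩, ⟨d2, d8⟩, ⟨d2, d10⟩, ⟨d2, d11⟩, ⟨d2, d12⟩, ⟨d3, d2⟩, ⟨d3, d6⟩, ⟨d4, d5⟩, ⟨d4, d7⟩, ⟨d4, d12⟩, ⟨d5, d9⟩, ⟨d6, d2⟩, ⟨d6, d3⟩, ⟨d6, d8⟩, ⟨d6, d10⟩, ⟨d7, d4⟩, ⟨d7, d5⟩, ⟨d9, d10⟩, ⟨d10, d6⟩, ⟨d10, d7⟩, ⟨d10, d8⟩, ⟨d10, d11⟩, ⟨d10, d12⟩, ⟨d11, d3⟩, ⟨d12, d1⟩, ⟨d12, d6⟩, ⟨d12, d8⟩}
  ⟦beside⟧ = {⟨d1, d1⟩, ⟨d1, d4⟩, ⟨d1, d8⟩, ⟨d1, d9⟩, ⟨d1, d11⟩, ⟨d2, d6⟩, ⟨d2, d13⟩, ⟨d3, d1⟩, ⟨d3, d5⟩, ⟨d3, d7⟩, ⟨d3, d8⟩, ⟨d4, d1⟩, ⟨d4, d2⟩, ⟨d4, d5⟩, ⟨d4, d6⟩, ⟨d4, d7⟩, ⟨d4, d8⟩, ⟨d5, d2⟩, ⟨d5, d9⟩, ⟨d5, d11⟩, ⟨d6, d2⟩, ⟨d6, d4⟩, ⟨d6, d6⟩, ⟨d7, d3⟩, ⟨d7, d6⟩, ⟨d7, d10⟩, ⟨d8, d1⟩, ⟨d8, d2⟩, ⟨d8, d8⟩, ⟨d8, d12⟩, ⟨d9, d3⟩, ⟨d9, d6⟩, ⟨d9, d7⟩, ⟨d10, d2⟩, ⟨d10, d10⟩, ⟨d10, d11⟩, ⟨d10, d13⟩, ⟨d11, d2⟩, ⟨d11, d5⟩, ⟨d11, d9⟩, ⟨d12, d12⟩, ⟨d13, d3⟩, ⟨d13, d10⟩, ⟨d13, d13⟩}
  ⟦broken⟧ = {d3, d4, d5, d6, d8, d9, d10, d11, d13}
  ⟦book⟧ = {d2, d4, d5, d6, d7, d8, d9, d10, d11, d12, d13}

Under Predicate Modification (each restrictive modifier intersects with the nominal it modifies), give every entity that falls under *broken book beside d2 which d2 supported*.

{d4, d5, d8, d10, d11}

⟦beside d2⟧ = {x : ⟨x, d2⟩ ∈ ⟦beside⟧} = {d4, d5, d6, d8, d10, d11}
⟦which d2 supported⟧ = {x : ⟨d2, x⟩ ∈ ⟦supported⟧} = {d4, d5, d7, d8, d10, d11, d12}
⟦book⟧ = {d2, d4, d5, d6, d7, d8, d9, d10, d11, d12, d13}
… ∩ ⟦beside d2⟧ = {d2, d4, d5, d6, d7, d8, d9, d10, d11, d12, d13} ∩ {d4, d5, d6, d8, d10, d11} = {d4, d5, d6, d8, d10, d11}
… ∩ ⟦which d2 supported⟧ = {d4, d5, d6, d8, d10, d11} ∩ {d4, d5, d7, d8, d10, d11, d12} = {d4, d5, d8, d10, d11}
… ∩ ⟦broken⟧ = {d4, d5, d8, d10, d11} ∩ {d3, d4, d5, d6, d8, d9, d10, d11, d13} = {d4, d5, d8, d10, d11}
So ⟦broken book beside d2 which d2 supported⟧ = {d4, d5, d8, d10, d11}.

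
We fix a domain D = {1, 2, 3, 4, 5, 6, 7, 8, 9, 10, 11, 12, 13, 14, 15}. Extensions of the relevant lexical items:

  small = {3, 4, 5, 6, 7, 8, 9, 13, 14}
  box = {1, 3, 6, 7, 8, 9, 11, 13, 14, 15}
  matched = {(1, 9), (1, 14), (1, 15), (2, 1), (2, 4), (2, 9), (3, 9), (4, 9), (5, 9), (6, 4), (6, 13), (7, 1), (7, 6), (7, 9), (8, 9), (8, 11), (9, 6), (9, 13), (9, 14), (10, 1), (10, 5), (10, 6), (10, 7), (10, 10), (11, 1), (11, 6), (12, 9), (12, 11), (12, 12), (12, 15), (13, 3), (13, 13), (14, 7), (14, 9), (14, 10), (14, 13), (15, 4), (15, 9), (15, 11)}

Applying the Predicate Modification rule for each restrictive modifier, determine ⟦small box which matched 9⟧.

{3, 7, 8, 14}

⟦which matched 9⟧ = {x : ⟨x, 9⟩ ∈ ⟦matched⟧} = {1, 2, 3, 4, 5, 7, 8, 12, 14, 15}
⟦box⟧ = {1, 3, 6, 7, 8, 9, 11, 13, 14, 15}
… ∩ ⟦which matched 9⟧ = {1, 3, 6, 7, 8, 9, 11, 13, 14, 15} ∩ {1, 2, 3, 4, 5, 7, 8, 12, 14, 15} = {1, 3, 7, 8, 14, 15}
… ∩ ⟦small⟧ = {1, 3, 7, 8, 14, 15} ∩ {3, 4, 5, 6, 7, 8, 9, 13, 14} = {3, 7, 8, 14}
So ⟦small box which matched 9⟧ = {3, 7, 8, 14}.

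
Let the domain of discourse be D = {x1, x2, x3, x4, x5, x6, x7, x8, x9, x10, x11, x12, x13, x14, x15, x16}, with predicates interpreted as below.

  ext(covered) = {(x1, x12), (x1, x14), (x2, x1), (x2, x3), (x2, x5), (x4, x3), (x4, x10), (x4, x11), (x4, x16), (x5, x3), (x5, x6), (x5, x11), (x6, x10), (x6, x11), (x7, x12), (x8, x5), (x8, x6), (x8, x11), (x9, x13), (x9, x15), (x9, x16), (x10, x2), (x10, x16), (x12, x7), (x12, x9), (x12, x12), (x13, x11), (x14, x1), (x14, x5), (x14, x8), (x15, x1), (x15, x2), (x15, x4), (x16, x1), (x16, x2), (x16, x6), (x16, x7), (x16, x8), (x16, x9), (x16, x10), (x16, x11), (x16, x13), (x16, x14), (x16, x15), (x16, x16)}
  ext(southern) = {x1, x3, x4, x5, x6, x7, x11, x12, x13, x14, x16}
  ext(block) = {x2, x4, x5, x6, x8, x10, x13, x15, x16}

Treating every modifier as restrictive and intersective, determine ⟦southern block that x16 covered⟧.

⟦that x16 covered⟧ = {x : ⟨x16, x⟩ ∈ ⟦covered⟧} = {x1, x2, x6, x7, x8, x9, x10, x11, x13, x14, x15, x16}
⟦block⟧ = {x2, x4, x5, x6, x8, x10, x13, x15, x16}
… ∩ ⟦that x16 covered⟧ = {x2, x4, x5, x6, x8, x10, x13, x15, x16} ∩ {x1, x2, x6, x7, x8, x9, x10, x11, x13, x14, x15, x16} = {x2, x6, x8, x10, x13, x15, x16}
… ∩ ⟦southern⟧ = {x2, x6, x8, x10, x13, x15, x16} ∩ {x1, x3, x4, x5, x6, x7, x11, x12, x13, x14, x16} = {x6, x13, x16}
So ⟦southern block that x16 covered⟧ = {x6, x13, x16}.

{x6, x13, x16}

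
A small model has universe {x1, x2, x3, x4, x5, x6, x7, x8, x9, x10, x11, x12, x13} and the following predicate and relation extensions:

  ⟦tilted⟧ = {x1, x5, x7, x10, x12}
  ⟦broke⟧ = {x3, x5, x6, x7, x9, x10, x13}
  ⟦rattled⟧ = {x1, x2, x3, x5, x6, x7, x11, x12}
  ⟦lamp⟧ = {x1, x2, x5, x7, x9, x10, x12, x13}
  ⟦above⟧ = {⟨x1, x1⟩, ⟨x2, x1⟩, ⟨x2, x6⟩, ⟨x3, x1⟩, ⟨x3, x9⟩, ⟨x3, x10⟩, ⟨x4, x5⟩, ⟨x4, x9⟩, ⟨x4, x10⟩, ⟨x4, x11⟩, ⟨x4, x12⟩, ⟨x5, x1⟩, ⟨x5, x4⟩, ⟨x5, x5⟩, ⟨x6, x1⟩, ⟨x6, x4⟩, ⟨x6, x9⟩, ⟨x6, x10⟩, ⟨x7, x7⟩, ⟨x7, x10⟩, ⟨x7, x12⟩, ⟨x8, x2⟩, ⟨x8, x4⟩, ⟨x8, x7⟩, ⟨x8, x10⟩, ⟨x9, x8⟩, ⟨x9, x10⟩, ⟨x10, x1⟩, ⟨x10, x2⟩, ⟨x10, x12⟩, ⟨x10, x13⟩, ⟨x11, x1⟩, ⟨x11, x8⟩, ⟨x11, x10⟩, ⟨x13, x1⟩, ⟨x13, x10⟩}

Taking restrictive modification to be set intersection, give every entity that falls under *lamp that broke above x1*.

⟦that broke⟧ = ⟦broke⟧ = {x3, x5, x6, x7, x9, x10, x13}
⟦above x1⟧ = {x : ⟨x, x1⟩ ∈ ⟦above⟧} = {x1, x2, x3, x5, x6, x10, x11, x13}
⟦lamp⟧ = {x1, x2, x5, x7, x9, x10, x12, x13}
… ∩ ⟦that broke⟧ = {x1, x2, x5, x7, x9, x10, x12, x13} ∩ {x3, x5, x6, x7, x9, x10, x13} = {x5, x7, x9, x10, x13}
… ∩ ⟦above x1⟧ = {x5, x7, x9, x10, x13} ∩ {x1, x2, x3, x5, x6, x10, x11, x13} = {x5, x10, x13}
So ⟦lamp that broke above x1⟧ = {x5, x10, x13}.

{x5, x10, x13}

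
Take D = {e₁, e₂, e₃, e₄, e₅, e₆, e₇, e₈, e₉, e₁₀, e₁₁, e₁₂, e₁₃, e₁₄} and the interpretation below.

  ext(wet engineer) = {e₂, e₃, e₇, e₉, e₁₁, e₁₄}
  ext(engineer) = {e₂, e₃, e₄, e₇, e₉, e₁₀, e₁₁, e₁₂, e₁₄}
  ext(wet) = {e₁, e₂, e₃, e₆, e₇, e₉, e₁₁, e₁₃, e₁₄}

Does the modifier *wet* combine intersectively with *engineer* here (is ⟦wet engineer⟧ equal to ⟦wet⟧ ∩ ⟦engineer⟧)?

yes

⟦wet⟧ ∩ ⟦engineer⟧ = {e₁, e₂, e₃, e₆, e₇, e₉, e₁₁, e₁₃, e₁₄} ∩ {e₂, e₃, e₄, e₇, e₉, e₁₀, e₁₁, e₁₂, e₁₄} = {e₂, e₃, e₇, e₉, e₁₁, e₁₄}
Observed ⟦wet engineer⟧ = {e₂, e₃, e₇, e₉, e₁₁, e₁₄}.
These coincide, so the modifier is intersective here.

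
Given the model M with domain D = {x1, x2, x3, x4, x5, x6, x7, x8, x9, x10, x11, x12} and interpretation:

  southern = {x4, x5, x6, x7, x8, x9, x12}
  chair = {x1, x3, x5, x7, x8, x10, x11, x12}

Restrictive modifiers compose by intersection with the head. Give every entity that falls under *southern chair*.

{x5, x7, x8, x12}

⟦chair⟧ = {x1, x3, x5, x7, x8, x10, x11, x12}
… ∩ ⟦southern⟧ = {x1, x3, x5, x7, x8, x10, x11, x12} ∩ {x4, x5, x6, x7, x8, x9, x12} = {x5, x7, x8, x12}
So ⟦southern chair⟧ = {x5, x7, x8, x12}.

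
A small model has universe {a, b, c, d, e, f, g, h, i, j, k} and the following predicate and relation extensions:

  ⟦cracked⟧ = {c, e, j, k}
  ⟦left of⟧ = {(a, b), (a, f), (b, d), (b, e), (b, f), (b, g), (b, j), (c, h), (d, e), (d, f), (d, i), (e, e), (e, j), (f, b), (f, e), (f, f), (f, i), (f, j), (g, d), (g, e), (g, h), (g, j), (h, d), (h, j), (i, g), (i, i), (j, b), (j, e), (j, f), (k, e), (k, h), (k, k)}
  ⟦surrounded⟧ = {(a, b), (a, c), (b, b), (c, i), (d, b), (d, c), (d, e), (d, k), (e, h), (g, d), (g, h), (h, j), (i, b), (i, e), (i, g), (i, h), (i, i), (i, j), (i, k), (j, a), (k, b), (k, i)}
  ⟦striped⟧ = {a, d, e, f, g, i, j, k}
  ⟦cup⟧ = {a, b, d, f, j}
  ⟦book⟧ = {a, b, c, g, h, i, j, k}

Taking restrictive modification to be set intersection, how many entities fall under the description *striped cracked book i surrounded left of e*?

2

⟦i surrounded⟧ = {x : ⟨i, x⟩ ∈ ⟦surrounded⟧} = {b, e, g, h, i, j, k}
⟦left of e⟧ = {x : ⟨x, e⟩ ∈ ⟦left of⟧} = {b, d, e, f, g, j, k}
⟦book⟧ = {a, b, c, g, h, i, j, k}
… ∩ ⟦i surrounded⟧ = {a, b, c, g, h, i, j, k} ∩ {b, e, g, h, i, j, k} = {b, g, h, i, j, k}
… ∩ ⟦left of e⟧ = {b, g, h, i, j, k} ∩ {b, d, e, f, g, j, k} = {b, g, j, k}
… ∩ ⟦striped⟧ = {b, g, j, k} ∩ {a, d, e, f, g, i, j, k} = {g, j, k}
… ∩ ⟦cracked⟧ = {g, j, k} ∩ {c, e, j, k} = {j, k}
⟦striped cracked book i surrounded left of e⟧ = {j, k}, so the cardinality is 2.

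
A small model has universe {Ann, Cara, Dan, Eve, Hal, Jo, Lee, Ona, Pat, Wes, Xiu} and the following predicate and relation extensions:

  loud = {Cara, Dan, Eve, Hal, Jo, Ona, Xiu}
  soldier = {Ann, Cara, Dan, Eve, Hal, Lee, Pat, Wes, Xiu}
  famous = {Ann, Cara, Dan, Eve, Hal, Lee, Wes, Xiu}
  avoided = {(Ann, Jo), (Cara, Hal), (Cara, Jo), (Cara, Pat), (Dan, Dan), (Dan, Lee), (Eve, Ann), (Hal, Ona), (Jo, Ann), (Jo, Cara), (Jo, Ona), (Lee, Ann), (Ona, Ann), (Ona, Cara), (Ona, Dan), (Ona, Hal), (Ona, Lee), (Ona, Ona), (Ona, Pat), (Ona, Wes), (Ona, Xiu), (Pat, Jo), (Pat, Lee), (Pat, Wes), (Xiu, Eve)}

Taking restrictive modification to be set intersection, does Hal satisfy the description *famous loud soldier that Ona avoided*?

⟦that Ona avoided⟧ = {x : ⟨Ona, x⟩ ∈ ⟦avoided⟧} = {Ann, Cara, Dan, Hal, Lee, Ona, Pat, Wes, Xiu}
⟦soldier⟧ = {Ann, Cara, Dan, Eve, Hal, Lee, Pat, Wes, Xiu}
… ∩ ⟦that Ona avoided⟧ = {Ann, Cara, Dan, Eve, Hal, Lee, Pat, Wes, Xiu} ∩ {Ann, Cara, Dan, Hal, Lee, Ona, Pat, Wes, Xiu} = {Ann, Cara, Dan, Hal, Lee, Pat, Wes, Xiu}
… ∩ ⟦famous⟧ = {Ann, Cara, Dan, Hal, Lee, Pat, Wes, Xiu} ∩ {Ann, Cara, Dan, Eve, Hal, Lee, Wes, Xiu} = {Ann, Cara, Dan, Hal, Lee, Wes, Xiu}
… ∩ ⟦loud⟧ = {Ann, Cara, Dan, Hal, Lee, Wes, Xiu} ∩ {Cara, Dan, Eve, Hal, Jo, Ona, Xiu} = {Cara, Dan, Hal, Xiu}
⟦famous loud soldier that Ona avoided⟧ = {Cara, Dan, Hal, Xiu}; Hal ∈ this set.

yes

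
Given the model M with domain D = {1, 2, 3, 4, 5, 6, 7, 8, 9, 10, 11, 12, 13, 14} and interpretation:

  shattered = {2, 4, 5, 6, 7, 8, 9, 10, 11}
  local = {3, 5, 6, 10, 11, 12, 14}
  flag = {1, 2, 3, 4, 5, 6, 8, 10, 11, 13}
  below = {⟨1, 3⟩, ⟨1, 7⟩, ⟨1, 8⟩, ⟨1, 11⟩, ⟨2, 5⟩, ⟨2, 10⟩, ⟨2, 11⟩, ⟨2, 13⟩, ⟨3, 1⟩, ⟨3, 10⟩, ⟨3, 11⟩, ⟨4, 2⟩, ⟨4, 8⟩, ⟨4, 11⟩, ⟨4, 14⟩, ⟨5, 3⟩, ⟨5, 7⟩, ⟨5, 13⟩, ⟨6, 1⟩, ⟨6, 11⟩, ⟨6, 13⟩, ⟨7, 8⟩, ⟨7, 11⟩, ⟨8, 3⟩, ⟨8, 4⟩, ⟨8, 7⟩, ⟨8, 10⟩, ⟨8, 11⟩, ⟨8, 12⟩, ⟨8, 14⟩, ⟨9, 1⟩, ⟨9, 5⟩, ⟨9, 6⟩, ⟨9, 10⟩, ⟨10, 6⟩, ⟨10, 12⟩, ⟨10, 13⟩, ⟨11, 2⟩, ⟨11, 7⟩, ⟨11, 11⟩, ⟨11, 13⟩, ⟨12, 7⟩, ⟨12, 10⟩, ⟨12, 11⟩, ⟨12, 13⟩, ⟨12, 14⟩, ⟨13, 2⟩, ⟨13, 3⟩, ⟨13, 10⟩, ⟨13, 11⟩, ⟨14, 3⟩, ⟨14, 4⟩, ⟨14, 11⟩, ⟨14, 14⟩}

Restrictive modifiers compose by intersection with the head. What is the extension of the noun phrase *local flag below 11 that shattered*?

{6, 11}

⟦below 11⟧ = {x : ⟨x, 11⟩ ∈ ⟦below⟧} = {1, 2, 3, 4, 6, 7, 8, 11, 12, 13, 14}
⟦that shattered⟧ = ⟦shattered⟧ = {2, 4, 5, 6, 7, 8, 9, 10, 11}
⟦flag⟧ = {1, 2, 3, 4, 5, 6, 8, 10, 11, 13}
… ∩ ⟦below 11⟧ = {1, 2, 3, 4, 5, 6, 8, 10, 11, 13} ∩ {1, 2, 3, 4, 6, 7, 8, 11, 12, 13, 14} = {1, 2, 3, 4, 6, 8, 11, 13}
… ∩ ⟦that shattered⟧ = {1, 2, 3, 4, 6, 8, 11, 13} ∩ {2, 4, 5, 6, 7, 8, 9, 10, 11} = {2, 4, 6, 8, 11}
… ∩ ⟦local⟧ = {2, 4, 6, 8, 11} ∩ {3, 5, 6, 10, 11, 12, 14} = {6, 11}
So ⟦local flag below 11 that shattered⟧ = {6, 11}.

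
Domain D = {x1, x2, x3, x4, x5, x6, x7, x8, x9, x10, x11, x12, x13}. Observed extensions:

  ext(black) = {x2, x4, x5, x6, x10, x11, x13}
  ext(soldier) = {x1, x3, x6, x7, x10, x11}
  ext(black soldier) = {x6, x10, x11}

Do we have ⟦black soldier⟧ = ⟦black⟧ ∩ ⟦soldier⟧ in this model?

yes

⟦black⟧ ∩ ⟦soldier⟧ = {x2, x4, x5, x6, x10, x11, x13} ∩ {x1, x3, x6, x7, x10, x11} = {x6, x10, x11}
Observed ⟦black soldier⟧ = {x6, x10, x11}.
These coincide, so the modifier is intersective here.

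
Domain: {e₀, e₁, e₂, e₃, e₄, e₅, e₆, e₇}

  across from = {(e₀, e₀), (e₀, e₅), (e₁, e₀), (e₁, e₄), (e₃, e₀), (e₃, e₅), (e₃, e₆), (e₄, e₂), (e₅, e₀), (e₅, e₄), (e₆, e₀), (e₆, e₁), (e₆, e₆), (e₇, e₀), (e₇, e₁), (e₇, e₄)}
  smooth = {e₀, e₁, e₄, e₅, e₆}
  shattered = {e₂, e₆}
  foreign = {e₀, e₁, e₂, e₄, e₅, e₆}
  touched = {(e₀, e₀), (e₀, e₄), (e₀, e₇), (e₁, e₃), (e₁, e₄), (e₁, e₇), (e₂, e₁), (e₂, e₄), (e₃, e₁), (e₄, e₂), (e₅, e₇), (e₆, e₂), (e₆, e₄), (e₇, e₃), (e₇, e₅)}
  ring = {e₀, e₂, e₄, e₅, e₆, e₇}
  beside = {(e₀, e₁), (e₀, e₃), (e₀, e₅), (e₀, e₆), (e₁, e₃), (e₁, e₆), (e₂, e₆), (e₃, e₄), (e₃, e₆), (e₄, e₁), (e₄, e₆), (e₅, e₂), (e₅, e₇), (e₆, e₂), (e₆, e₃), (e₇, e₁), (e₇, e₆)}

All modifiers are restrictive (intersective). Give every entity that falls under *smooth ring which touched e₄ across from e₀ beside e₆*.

{e₀}

⟦which touched e₄⟧ = {x : ⟨x, e₄⟩ ∈ ⟦touched⟧} = {e₀, e₁, e₂, e₆}
⟦across from e₀⟧ = {x : ⟨x, e₀⟩ ∈ ⟦across from⟧} = {e₀, e₁, e₃, e₅, e₆, e₇}
⟦beside e₆⟧ = {x : ⟨x, e₆⟩ ∈ ⟦beside⟧} = {e₀, e₁, e₂, e₃, e₄, e₇}
⟦ring⟧ = {e₀, e₂, e₄, e₅, e₆, e₇}
… ∩ ⟦which touched e₄⟧ = {e₀, e₂, e₄, e₅, e₆, e₇} ∩ {e₀, e₁, e₂, e₆} = {e₀, e₂, e₆}
… ∩ ⟦across from e₀⟧ = {e₀, e₂, e₆} ∩ {e₀, e₁, e₃, e₅, e₆, e₇} = {e₀, e₆}
… ∩ ⟦beside e₆⟧ = {e₀, e₆} ∩ {e₀, e₁, e₂, e₃, e₄, e₇} = {e₀}
… ∩ ⟦smooth⟧ = {e₀} ∩ {e₀, e₁, e₄, e₅, e₆} = {e₀}
So ⟦smooth ring which touched e₄ across from e₀ beside e₆⟧ = {e₀}.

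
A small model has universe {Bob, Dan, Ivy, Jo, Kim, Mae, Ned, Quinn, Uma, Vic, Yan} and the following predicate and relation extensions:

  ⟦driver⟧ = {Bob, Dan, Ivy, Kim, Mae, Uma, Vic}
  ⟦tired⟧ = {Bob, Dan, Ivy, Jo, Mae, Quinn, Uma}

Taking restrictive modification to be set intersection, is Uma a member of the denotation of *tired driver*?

yes

⟦driver⟧ = {Bob, Dan, Ivy, Kim, Mae, Uma, Vic}
… ∩ ⟦tired⟧ = {Bob, Dan, Ivy, Kim, Mae, Uma, Vic} ∩ {Bob, Dan, Ivy, Jo, Mae, Quinn, Uma} = {Bob, Dan, Ivy, Mae, Uma}
⟦tired driver⟧ = {Bob, Dan, Ivy, Mae, Uma}; Uma ∈ this set.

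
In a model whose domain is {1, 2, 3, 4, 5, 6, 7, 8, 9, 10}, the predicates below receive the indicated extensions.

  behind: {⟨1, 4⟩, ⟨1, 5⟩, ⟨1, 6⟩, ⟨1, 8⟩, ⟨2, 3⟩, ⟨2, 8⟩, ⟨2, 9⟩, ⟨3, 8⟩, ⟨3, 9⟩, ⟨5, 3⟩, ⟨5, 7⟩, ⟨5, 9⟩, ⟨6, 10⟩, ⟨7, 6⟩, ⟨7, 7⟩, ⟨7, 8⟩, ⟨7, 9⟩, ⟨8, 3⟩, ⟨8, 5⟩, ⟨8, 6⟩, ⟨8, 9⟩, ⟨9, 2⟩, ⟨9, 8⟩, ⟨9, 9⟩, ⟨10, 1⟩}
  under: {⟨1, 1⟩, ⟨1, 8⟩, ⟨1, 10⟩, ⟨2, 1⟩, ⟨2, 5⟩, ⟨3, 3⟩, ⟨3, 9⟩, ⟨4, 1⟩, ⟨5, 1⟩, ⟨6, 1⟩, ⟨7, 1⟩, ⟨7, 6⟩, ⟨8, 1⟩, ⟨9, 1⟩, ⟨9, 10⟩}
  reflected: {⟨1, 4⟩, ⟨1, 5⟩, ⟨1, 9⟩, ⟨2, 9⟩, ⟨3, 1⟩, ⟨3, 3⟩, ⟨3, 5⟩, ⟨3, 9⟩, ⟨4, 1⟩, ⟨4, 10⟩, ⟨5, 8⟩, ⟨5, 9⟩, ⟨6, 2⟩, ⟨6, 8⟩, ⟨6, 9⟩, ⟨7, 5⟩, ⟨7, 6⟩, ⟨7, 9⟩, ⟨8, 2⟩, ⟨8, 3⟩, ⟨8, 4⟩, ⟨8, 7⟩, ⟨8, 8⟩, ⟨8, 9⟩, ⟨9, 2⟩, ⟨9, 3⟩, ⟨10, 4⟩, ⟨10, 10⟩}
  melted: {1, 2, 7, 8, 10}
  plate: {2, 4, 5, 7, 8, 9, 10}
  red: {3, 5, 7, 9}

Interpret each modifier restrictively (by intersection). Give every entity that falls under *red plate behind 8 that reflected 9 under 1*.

⟦behind 8⟧ = {x : ⟨x, 8⟩ ∈ ⟦behind⟧} = {1, 2, 3, 7, 9}
⟦that reflected 9⟧ = {x : ⟨x, 9⟩ ∈ ⟦reflected⟧} = {1, 2, 3, 5, 6, 7, 8}
⟦under 1⟧ = {x : ⟨x, 1⟩ ∈ ⟦under⟧} = {1, 2, 4, 5, 6, 7, 8, 9}
⟦plate⟧ = {2, 4, 5, 7, 8, 9, 10}
… ∩ ⟦behind 8⟧ = {2, 4, 5, 7, 8, 9, 10} ∩ {1, 2, 3, 7, 9} = {2, 7, 9}
… ∩ ⟦that reflected 9⟧ = {2, 7, 9} ∩ {1, 2, 3, 5, 6, 7, 8} = {2, 7}
… ∩ ⟦under 1⟧ = {2, 7} ∩ {1, 2, 4, 5, 6, 7, 8, 9} = {2, 7}
… ∩ ⟦red⟧ = {2, 7} ∩ {3, 5, 7, 9} = {7}
So ⟦red plate behind 8 that reflected 9 under 1⟧ = {7}.

{7}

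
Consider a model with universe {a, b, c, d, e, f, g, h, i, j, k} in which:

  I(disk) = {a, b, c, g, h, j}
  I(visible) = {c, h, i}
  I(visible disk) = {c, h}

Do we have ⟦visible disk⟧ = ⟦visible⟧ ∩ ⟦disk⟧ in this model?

yes

⟦visible⟧ ∩ ⟦disk⟧ = {c, h, i} ∩ {a, b, c, g, h, j} = {c, h}
Observed ⟦visible disk⟧ = {c, h}.
These coincide, so the modifier is intersective here.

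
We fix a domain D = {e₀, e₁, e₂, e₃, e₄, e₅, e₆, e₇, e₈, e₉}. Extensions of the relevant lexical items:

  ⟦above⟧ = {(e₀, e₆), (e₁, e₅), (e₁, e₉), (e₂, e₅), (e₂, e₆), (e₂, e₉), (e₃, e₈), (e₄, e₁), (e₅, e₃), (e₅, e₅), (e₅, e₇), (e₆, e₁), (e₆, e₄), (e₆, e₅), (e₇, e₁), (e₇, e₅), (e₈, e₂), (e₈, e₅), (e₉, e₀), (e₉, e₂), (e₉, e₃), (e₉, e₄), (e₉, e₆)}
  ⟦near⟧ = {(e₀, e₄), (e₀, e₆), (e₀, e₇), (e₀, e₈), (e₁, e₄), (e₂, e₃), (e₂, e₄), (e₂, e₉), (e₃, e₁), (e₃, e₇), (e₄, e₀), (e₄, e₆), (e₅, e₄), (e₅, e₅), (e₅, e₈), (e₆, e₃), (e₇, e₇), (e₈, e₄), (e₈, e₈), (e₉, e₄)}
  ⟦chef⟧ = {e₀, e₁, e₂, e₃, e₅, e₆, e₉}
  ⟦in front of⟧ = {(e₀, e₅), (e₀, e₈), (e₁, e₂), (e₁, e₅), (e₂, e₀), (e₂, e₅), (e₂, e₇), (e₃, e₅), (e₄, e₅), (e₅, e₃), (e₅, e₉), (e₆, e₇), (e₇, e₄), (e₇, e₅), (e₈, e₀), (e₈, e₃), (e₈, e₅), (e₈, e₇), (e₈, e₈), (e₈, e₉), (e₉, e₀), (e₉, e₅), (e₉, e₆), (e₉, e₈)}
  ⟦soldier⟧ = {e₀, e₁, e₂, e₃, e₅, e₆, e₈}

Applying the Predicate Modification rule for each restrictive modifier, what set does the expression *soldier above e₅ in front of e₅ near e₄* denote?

{e₁, e₂, e₈}

⟦above e₅⟧ = {x : ⟨x, e₅⟩ ∈ ⟦above⟧} = {e₁, e₂, e₅, e₆, e₇, e₈}
⟦in front of e₅⟧ = {x : ⟨x, e₅⟩ ∈ ⟦in front of⟧} = {e₀, e₁, e₂, e₃, e₄, e₇, e₈, e₉}
⟦near e₄⟧ = {x : ⟨x, e₄⟩ ∈ ⟦near⟧} = {e₀, e₁, e₂, e₅, e₈, e₉}
⟦soldier⟧ = {e₀, e₁, e₂, e₃, e₅, e₆, e₈}
… ∩ ⟦above e₅⟧ = {e₀, e₁, e₂, e₃, e₅, e₆, e₈} ∩ {e₁, e₂, e₅, e₆, e₇, e₈} = {e₁, e₂, e₅, e₆, e₈}
… ∩ ⟦in front of e₅⟧ = {e₁, e₂, e₅, e₆, e₈} ∩ {e₀, e₁, e₂, e₃, e₄, e₇, e₈, e₉} = {e₁, e₂, e₈}
… ∩ ⟦near e₄⟧ = {e₁, e₂, e₈} ∩ {e₀, e₁, e₂, e₅, e₈, e₉} = {e₁, e₂, e₈}
So ⟦soldier above e₅ in front of e₅ near e₄⟧ = {e₁, e₂, e₈}.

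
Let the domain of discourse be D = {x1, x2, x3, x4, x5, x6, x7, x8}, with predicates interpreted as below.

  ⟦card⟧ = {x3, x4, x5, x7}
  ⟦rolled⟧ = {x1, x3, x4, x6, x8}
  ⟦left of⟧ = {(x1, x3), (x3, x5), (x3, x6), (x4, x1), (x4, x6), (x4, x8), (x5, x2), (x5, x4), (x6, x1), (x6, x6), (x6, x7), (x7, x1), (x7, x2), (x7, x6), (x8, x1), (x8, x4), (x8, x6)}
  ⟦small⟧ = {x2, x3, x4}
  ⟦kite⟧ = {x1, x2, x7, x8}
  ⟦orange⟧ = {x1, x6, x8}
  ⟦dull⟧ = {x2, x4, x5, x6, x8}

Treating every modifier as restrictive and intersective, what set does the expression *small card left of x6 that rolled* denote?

{x3, x4}

⟦left of x6⟧ = {x : ⟨x, x6⟩ ∈ ⟦left of⟧} = {x3, x4, x6, x7, x8}
⟦that rolled⟧ = ⟦rolled⟧ = {x1, x3, x4, x6, x8}
⟦card⟧ = {x3, x4, x5, x7}
… ∩ ⟦left of x6⟧ = {x3, x4, x5, x7} ∩ {x3, x4, x6, x7, x8} = {x3, x4, x7}
… ∩ ⟦that rolled⟧ = {x3, x4, x7} ∩ {x1, x3, x4, x6, x8} = {x3, x4}
… ∩ ⟦small⟧ = {x3, x4} ∩ {x2, x3, x4} = {x3, x4}
So ⟦small card left of x6 that rolled⟧ = {x3, x4}.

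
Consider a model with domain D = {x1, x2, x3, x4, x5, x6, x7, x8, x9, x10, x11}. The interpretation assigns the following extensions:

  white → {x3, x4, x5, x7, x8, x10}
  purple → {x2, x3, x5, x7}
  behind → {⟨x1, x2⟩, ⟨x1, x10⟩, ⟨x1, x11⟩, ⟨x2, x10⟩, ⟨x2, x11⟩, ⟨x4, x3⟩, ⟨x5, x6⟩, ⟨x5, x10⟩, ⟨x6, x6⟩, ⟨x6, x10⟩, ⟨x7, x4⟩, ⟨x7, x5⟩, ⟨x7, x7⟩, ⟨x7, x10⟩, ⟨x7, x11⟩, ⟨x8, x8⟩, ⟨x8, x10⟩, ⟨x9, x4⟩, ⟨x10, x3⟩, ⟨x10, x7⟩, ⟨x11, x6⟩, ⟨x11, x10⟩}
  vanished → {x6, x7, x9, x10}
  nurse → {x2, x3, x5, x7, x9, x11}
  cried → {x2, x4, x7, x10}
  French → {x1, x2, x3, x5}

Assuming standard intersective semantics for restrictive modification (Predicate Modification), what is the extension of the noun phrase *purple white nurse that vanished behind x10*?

⟦that vanished⟧ = ⟦vanished⟧ = {x6, x7, x9, x10}
⟦behind x10⟧ = {x : ⟨x, x10⟩ ∈ ⟦behind⟧} = {x1, x2, x5, x6, x7, x8, x11}
⟦nurse⟧ = {x2, x3, x5, x7, x9, x11}
… ∩ ⟦that vanished⟧ = {x2, x3, x5, x7, x9, x11} ∩ {x6, x7, x9, x10} = {x7, x9}
… ∩ ⟦behind x10⟧ = {x7, x9} ∩ {x1, x2, x5, x6, x7, x8, x11} = {x7}
… ∩ ⟦purple⟧ = {x7} ∩ {x2, x3, x5, x7} = {x7}
… ∩ ⟦white⟧ = {x7} ∩ {x3, x4, x5, x7, x8, x10} = {x7}
So ⟦purple white nurse that vanished behind x10⟧ = {x7}.

{x7}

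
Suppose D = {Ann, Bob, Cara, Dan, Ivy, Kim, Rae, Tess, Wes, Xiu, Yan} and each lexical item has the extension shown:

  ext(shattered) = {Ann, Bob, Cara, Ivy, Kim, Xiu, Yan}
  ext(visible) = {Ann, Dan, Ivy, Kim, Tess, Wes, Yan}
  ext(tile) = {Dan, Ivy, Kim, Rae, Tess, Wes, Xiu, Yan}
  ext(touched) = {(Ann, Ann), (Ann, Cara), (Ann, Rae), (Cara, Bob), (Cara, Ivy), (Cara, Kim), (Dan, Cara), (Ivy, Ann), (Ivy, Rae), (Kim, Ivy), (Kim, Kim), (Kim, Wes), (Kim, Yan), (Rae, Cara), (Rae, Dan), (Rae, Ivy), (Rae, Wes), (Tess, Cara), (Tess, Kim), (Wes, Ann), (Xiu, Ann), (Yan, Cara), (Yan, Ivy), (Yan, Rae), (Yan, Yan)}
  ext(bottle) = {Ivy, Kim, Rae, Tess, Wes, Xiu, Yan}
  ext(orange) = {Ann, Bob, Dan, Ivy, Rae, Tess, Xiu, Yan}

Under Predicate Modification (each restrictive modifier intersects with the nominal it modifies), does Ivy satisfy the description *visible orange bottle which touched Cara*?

⟦which touched Cara⟧ = {x : ⟨x, Cara⟩ ∈ ⟦touched⟧} = {Ann, Dan, Rae, Tess, Yan}
⟦bottle⟧ = {Ivy, Kim, Rae, Tess, Wes, Xiu, Yan}
… ∩ ⟦which touched Cara⟧ = {Ivy, Kim, Rae, Tess, Wes, Xiu, Yan} ∩ {Ann, Dan, Rae, Tess, Yan} = {Rae, Tess, Yan}
… ∩ ⟦visible⟧ = {Rae, Tess, Yan} ∩ {Ann, Dan, Ivy, Kim, Tess, Wes, Yan} = {Tess, Yan}
… ∩ ⟦orange⟧ = {Tess, Yan} ∩ {Ann, Bob, Dan, Ivy, Rae, Tess, Xiu, Yan} = {Tess, Yan}
⟦visible orange bottle which touched Cara⟧ = {Tess, Yan}; Ivy ∉ this set.

no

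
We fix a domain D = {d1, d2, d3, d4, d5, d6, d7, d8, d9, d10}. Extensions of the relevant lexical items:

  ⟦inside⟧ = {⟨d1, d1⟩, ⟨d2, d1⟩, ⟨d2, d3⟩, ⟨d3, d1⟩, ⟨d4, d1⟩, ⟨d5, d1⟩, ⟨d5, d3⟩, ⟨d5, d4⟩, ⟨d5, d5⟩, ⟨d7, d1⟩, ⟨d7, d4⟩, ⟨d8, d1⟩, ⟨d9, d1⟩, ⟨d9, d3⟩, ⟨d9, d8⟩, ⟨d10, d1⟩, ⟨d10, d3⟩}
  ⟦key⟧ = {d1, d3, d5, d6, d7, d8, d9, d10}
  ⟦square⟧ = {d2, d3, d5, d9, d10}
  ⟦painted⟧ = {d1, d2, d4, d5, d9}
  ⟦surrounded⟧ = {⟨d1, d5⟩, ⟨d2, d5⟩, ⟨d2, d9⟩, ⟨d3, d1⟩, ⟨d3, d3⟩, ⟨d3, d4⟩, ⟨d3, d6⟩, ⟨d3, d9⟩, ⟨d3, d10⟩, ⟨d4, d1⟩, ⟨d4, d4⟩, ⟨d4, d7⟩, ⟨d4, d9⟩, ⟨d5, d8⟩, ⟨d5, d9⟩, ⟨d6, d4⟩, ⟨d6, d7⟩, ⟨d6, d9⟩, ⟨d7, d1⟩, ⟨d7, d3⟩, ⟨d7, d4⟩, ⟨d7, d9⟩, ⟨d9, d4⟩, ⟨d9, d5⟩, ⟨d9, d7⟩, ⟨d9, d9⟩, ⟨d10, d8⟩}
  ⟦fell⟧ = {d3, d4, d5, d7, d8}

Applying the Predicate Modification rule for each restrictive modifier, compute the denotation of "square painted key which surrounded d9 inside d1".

⟦which surrounded d9⟧ = {x : ⟨x, d9⟩ ∈ ⟦surrounded⟧} = {d2, d3, d4, d5, d6, d7, d9}
⟦inside d1⟧ = {x : ⟨x, d1⟩ ∈ ⟦inside⟧} = {d1, d2, d3, d4, d5, d7, d8, d9, d10}
⟦key⟧ = {d1, d3, d5, d6, d7, d8, d9, d10}
… ∩ ⟦which surrounded d9⟧ = {d1, d3, d5, d6, d7, d8, d9, d10} ∩ {d2, d3, d4, d5, d6, d7, d9} = {d3, d5, d6, d7, d9}
… ∩ ⟦inside d1⟧ = {d3, d5, d6, d7, d9} ∩ {d1, d2, d3, d4, d5, d7, d8, d9, d10} = {d3, d5, d7, d9}
… ∩ ⟦square⟧ = {d3, d5, d7, d9} ∩ {d2, d3, d5, d9, d10} = {d3, d5, d9}
… ∩ ⟦painted⟧ = {d3, d5, d9} ∩ {d1, d2, d4, d5, d9} = {d5, d9}
So ⟦square painted key which surrounded d9 inside d1⟧ = {d5, d9}.

{d5, d9}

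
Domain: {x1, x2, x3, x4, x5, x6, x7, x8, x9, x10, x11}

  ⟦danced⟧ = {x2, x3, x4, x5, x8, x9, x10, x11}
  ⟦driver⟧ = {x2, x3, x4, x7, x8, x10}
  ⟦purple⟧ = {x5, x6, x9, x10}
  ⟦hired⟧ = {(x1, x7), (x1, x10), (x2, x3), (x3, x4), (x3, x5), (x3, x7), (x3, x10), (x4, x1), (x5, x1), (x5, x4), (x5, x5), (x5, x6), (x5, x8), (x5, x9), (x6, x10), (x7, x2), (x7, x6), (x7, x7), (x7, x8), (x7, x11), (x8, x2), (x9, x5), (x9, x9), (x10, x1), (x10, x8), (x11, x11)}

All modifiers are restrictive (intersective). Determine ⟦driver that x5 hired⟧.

{x4, x8}

⟦that x5 hired⟧ = {x : ⟨x5, x⟩ ∈ ⟦hired⟧} = {x1, x4, x5, x6, x8, x9}
⟦driver⟧ = {x2, x3, x4, x7, x8, x10}
… ∩ ⟦that x5 hired⟧ = {x2, x3, x4, x7, x8, x10} ∩ {x1, x4, x5, x6, x8, x9} = {x4, x8}
So ⟦driver that x5 hired⟧ = {x4, x8}.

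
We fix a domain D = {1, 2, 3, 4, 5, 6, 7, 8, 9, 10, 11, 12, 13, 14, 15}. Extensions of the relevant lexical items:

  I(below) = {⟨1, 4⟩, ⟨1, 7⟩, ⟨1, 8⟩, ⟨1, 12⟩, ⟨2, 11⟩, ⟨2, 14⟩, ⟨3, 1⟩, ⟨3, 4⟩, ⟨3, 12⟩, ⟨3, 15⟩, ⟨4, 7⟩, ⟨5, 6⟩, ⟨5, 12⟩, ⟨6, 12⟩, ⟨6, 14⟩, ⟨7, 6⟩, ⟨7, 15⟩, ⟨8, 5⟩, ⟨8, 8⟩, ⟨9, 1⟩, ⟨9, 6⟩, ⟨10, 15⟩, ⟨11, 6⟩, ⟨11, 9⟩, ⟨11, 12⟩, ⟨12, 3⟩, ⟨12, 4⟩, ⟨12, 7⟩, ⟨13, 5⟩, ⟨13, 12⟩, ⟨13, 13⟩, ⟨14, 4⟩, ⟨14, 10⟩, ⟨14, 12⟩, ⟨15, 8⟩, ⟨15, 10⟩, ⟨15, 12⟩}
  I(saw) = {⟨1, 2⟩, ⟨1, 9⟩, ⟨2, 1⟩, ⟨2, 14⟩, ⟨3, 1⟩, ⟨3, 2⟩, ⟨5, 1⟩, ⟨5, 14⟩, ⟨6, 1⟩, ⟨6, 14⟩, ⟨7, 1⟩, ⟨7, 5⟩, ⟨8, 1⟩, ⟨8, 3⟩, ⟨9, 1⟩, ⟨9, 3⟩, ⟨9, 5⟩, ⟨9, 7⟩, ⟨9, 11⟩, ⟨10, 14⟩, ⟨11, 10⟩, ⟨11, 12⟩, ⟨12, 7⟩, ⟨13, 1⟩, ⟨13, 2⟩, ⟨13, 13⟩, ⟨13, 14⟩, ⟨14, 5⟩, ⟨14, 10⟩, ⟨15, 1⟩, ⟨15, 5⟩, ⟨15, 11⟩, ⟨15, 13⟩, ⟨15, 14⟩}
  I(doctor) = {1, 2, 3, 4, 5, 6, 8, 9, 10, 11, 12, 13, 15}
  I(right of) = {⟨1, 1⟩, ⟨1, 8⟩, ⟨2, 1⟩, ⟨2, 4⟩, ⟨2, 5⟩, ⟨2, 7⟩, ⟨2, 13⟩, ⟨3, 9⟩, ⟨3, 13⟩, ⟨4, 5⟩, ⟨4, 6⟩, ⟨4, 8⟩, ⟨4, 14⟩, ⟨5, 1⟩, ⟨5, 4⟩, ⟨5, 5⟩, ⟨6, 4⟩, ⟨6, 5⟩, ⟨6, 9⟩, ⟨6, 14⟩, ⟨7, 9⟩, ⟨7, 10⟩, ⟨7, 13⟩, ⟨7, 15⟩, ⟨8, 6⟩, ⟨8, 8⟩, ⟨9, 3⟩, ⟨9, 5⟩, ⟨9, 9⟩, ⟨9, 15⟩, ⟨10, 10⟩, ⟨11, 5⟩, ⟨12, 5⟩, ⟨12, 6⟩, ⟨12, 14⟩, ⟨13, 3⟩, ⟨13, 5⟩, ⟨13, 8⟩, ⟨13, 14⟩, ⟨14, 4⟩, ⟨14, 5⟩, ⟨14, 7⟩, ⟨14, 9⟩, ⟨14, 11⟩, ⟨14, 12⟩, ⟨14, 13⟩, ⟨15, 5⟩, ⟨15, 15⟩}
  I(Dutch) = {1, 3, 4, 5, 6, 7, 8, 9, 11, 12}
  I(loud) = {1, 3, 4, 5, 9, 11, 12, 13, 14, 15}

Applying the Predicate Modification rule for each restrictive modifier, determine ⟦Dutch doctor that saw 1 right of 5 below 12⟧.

⟦that saw 1⟧ = {x : ⟨x, 1⟩ ∈ ⟦saw⟧} = {2, 3, 5, 6, 7, 8, 9, 13, 15}
⟦right of 5⟧ = {x : ⟨x, 5⟩ ∈ ⟦right of⟧} = {2, 4, 5, 6, 9, 11, 12, 13, 14, 15}
⟦below 12⟧ = {x : ⟨x, 12⟩ ∈ ⟦below⟧} = {1, 3, 5, 6, 11, 13, 14, 15}
⟦doctor⟧ = {1, 2, 3, 4, 5, 6, 8, 9, 10, 11, 12, 13, 15}
… ∩ ⟦that saw 1⟧ = {1, 2, 3, 4, 5, 6, 8, 9, 10, 11, 12, 13, 15} ∩ {2, 3, 5, 6, 7, 8, 9, 13, 15} = {2, 3, 5, 6, 8, 9, 13, 15}
… ∩ ⟦right of 5⟧ = {2, 3, 5, 6, 8, 9, 13, 15} ∩ {2, 4, 5, 6, 9, 11, 12, 13, 14, 15} = {2, 5, 6, 9, 13, 15}
… ∩ ⟦below 12⟧ = {2, 5, 6, 9, 13, 15} ∩ {1, 3, 5, 6, 11, 13, 14, 15} = {5, 6, 13, 15}
… ∩ ⟦Dutch⟧ = {5, 6, 13, 15} ∩ {1, 3, 4, 5, 6, 7, 8, 9, 11, 12} = {5, 6}
So ⟦Dutch doctor that saw 1 right of 5 below 12⟧ = {5, 6}.

{5, 6}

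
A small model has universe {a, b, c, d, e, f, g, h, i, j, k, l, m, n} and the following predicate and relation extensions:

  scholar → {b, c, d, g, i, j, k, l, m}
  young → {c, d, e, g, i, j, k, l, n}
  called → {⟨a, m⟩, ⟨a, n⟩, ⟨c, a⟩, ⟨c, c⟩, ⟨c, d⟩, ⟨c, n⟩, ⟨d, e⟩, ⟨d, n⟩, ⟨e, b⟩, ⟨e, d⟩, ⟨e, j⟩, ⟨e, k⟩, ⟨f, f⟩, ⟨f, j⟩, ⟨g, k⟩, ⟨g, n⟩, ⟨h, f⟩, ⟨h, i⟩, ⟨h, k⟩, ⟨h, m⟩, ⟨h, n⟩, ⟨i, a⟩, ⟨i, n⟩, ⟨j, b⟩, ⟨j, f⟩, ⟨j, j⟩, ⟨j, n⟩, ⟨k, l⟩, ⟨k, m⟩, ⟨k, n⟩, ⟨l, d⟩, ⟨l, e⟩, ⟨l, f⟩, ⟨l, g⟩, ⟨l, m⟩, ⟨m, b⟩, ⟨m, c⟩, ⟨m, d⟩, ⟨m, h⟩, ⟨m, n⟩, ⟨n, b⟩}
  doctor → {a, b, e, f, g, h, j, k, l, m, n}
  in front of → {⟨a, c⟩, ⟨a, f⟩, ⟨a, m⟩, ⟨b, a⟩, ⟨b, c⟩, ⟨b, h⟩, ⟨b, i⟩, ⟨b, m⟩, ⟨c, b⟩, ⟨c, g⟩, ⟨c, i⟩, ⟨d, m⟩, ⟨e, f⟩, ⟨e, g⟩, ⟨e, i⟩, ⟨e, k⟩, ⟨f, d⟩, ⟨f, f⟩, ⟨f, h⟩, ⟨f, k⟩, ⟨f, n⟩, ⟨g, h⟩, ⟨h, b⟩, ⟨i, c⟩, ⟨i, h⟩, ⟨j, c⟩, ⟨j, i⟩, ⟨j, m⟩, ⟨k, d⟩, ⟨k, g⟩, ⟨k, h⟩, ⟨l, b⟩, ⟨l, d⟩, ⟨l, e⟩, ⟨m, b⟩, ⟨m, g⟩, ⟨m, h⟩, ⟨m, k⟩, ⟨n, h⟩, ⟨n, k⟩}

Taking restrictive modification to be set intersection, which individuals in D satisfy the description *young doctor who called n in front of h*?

⟦who called n⟧ = {x : ⟨x, n⟩ ∈ ⟦called⟧} = {a, c, d, g, h, i, j, k, m}
⟦in front of h⟧ = {x : ⟨x, h⟩ ∈ ⟦in front of⟧} = {b, f, g, i, k, m, n}
⟦doctor⟧ = {a, b, e, f, g, h, j, k, l, m, n}
… ∩ ⟦who called n⟧ = {a, b, e, f, g, h, j, k, l, m, n} ∩ {a, c, d, g, h, i, j, k, m} = {a, g, h, j, k, m}
… ∩ ⟦in front of h⟧ = {a, g, h, j, k, m} ∩ {b, f, g, i, k, m, n} = {g, k, m}
… ∩ ⟦young⟧ = {g, k, m} ∩ {c, d, e, g, i, j, k, l, n} = {g, k}
So ⟦young doctor who called n in front of h⟧ = {g, k}.

{g, k}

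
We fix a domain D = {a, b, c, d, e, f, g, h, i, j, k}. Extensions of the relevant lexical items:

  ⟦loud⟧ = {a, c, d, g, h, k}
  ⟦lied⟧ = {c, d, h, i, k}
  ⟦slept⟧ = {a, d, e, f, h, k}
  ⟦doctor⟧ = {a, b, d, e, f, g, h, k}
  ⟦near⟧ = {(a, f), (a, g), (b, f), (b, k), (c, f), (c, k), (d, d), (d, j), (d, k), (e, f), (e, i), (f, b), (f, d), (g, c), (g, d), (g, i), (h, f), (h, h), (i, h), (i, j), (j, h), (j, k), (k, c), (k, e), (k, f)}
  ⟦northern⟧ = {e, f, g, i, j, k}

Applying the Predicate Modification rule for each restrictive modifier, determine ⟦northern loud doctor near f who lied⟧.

⟦near f⟧ = {x : ⟨x, f⟩ ∈ ⟦near⟧} = {a, b, c, e, h, k}
⟦who lied⟧ = ⟦lied⟧ = {c, d, h, i, k}
⟦doctor⟧ = {a, b, d, e, f, g, h, k}
… ∩ ⟦near f⟧ = {a, b, d, e, f, g, h, k} ∩ {a, b, c, e, h, k} = {a, b, e, h, k}
… ∩ ⟦who lied⟧ = {a, b, e, h, k} ∩ {c, d, h, i, k} = {h, k}
… ∩ ⟦northern⟧ = {h, k} ∩ {e, f, g, i, j, k} = {k}
… ∩ ⟦loud⟧ = {k} ∩ {a, c, d, g, h, k} = {k}
So ⟦northern loud doctor near f who lied⟧ = {k}.

{k}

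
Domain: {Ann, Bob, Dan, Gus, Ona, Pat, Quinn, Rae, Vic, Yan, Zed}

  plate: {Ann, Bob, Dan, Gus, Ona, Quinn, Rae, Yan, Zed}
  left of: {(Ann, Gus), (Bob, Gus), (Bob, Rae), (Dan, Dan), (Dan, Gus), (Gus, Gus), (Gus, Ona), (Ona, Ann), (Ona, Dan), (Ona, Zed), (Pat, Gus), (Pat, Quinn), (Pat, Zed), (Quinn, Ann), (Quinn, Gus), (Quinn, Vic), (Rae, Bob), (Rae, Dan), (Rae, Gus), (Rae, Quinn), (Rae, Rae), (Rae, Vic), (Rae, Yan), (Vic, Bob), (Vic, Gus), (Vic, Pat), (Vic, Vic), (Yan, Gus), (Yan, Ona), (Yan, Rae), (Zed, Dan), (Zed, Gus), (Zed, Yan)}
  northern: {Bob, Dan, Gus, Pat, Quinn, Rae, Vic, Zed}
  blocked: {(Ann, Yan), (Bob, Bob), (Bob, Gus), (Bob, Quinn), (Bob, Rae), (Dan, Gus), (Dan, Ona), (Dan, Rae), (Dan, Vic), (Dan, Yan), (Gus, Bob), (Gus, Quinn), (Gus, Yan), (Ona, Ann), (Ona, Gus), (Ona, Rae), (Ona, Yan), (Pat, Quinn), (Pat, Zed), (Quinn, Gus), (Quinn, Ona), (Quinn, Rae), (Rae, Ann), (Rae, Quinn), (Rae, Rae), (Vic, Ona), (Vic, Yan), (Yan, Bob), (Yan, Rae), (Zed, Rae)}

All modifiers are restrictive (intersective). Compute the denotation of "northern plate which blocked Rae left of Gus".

⟦which blocked Rae⟧ = {x : ⟨x, Rae⟩ ∈ ⟦blocked⟧} = {Bob, Dan, Ona, Quinn, Rae, Yan, Zed}
⟦left of Gus⟧ = {x : ⟨x, Gus⟩ ∈ ⟦left of⟧} = {Ann, Bob, Dan, Gus, Pat, Quinn, Rae, Vic, Yan, Zed}
⟦plate⟧ = {Ann, Bob, Dan, Gus, Ona, Quinn, Rae, Yan, Zed}
… ∩ ⟦which blocked Rae⟧ = {Ann, Bob, Dan, Gus, Ona, Quinn, Rae, Yan, Zed} ∩ {Bob, Dan, Ona, Quinn, Rae, Yan, Zed} = {Bob, Dan, Ona, Quinn, Rae, Yan, Zed}
… ∩ ⟦left of Gus⟧ = {Bob, Dan, Ona, Quinn, Rae, Yan, Zed} ∩ {Ann, Bob, Dan, Gus, Pat, Quinn, Rae, Vic, Yan, Zed} = {Bob, Dan, Quinn, Rae, Yan, Zed}
… ∩ ⟦northern⟧ = {Bob, Dan, Quinn, Rae, Yan, Zed} ∩ {Bob, Dan, Gus, Pat, Quinn, Rae, Vic, Zed} = {Bob, Dan, Quinn, Rae, Zed}
So ⟦northern plate which blocked Rae left of Gus⟧ = {Bob, Dan, Quinn, Rae, Zed}.

{Bob, Dan, Quinn, Rae, Zed}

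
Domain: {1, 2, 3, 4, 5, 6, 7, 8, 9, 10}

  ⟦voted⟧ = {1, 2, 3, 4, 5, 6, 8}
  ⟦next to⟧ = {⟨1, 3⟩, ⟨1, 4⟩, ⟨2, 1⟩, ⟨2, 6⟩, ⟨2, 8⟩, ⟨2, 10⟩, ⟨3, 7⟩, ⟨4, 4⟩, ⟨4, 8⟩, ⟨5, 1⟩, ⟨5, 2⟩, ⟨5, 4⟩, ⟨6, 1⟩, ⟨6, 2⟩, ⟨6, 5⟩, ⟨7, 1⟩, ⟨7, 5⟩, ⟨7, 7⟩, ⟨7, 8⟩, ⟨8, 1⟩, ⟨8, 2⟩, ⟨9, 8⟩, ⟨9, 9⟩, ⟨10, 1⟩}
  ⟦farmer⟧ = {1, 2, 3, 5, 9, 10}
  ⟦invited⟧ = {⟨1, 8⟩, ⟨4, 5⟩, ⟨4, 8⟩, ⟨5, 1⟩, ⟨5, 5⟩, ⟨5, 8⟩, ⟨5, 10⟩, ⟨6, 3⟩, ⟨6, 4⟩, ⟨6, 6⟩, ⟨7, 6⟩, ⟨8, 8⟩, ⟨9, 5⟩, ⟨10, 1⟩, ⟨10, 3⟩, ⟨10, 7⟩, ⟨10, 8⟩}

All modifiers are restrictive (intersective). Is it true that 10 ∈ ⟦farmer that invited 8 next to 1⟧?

yes

⟦that invited 8⟧ = {x : ⟨x, 8⟩ ∈ ⟦invited⟧} = {1, 4, 5, 8, 10}
⟦next to 1⟧ = {x : ⟨x, 1⟩ ∈ ⟦next to⟧} = {2, 5, 6, 7, 8, 10}
⟦farmer⟧ = {1, 2, 3, 5, 9, 10}
… ∩ ⟦that invited 8⟧ = {1, 2, 3, 5, 9, 10} ∩ {1, 4, 5, 8, 10} = {1, 5, 10}
… ∩ ⟦next to 1⟧ = {1, 5, 10} ∩ {2, 5, 6, 7, 8, 10} = {5, 10}
⟦farmer that invited 8 next to 1⟧ = {5, 10}; 10 ∈ this set.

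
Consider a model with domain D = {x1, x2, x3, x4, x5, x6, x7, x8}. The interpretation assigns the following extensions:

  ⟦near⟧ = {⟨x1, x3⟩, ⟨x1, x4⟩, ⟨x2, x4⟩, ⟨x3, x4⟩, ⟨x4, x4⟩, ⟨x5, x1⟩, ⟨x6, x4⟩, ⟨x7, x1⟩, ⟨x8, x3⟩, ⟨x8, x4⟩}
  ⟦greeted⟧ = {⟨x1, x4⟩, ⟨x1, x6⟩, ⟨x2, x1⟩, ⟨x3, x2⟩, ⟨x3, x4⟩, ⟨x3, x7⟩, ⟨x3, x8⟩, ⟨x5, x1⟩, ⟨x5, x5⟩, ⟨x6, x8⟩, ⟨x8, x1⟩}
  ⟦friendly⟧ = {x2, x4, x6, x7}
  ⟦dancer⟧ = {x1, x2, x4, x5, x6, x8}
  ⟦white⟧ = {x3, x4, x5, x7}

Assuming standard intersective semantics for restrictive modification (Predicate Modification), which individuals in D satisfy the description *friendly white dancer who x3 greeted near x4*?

{x4}

⟦who x3 greeted⟧ = {x : ⟨x3, x⟩ ∈ ⟦greeted⟧} = {x2, x4, x7, x8}
⟦near x4⟧ = {x : ⟨x, x4⟩ ∈ ⟦near⟧} = {x1, x2, x3, x4, x6, x8}
⟦dancer⟧ = {x1, x2, x4, x5, x6, x8}
… ∩ ⟦who x3 greeted⟧ = {x1, x2, x4, x5, x6, x8} ∩ {x2, x4, x7, x8} = {x2, x4, x8}
… ∩ ⟦near x4⟧ = {x2, x4, x8} ∩ {x1, x2, x3, x4, x6, x8} = {x2, x4, x8}
… ∩ ⟦friendly⟧ = {x2, x4, x8} ∩ {x2, x4, x6, x7} = {x2, x4}
… ∩ ⟦white⟧ = {x2, x4} ∩ {x3, x4, x5, x7} = {x4}
So ⟦friendly white dancer who x3 greeted near x4⟧ = {x4}.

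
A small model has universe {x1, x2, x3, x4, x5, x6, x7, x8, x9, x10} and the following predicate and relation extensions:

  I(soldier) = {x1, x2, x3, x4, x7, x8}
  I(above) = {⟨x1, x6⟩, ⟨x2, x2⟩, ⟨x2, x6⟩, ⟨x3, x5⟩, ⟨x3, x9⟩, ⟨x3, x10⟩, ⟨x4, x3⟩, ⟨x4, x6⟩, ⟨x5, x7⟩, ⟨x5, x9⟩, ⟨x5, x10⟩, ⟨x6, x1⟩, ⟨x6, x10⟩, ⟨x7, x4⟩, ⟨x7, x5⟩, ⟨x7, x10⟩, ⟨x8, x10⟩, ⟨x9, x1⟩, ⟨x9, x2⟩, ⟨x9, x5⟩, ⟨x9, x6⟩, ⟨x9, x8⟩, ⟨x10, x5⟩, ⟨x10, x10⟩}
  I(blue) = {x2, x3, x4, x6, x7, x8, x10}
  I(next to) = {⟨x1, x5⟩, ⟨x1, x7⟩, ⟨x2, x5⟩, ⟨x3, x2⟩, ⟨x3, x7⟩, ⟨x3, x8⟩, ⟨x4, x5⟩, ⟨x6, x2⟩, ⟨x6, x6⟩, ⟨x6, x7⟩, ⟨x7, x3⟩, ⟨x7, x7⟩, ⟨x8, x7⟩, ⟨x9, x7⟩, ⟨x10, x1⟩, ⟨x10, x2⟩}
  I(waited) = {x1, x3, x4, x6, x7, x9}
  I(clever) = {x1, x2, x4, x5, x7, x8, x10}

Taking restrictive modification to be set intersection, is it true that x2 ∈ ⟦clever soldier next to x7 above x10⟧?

⟦next to x7⟧ = {x : ⟨x, x7⟩ ∈ ⟦next to⟧} = {x1, x3, x6, x7, x8, x9}
⟦above x10⟧ = {x : ⟨x, x10⟩ ∈ ⟦above⟧} = {x3, x5, x6, x7, x8, x10}
⟦soldier⟧ = {x1, x2, x3, x4, x7, x8}
… ∩ ⟦next to x7⟧ = {x1, x2, x3, x4, x7, x8} ∩ {x1, x3, x6, x7, x8, x9} = {x1, x3, x7, x8}
… ∩ ⟦above x10⟧ = {x1, x3, x7, x8} ∩ {x3, x5, x6, x7, x8, x10} = {x3, x7, x8}
… ∩ ⟦clever⟧ = {x3, x7, x8} ∩ {x1, x2, x4, x5, x7, x8, x10} = {x7, x8}
⟦clever soldier next to x7 above x10⟧ = {x7, x8}; x2 ∉ this set.

no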